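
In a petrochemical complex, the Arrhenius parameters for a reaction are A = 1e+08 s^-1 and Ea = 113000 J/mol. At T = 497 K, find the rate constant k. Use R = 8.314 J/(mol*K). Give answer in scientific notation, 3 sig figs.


k = A * exp(-Ea/(R*T))
k = 1e+08 * exp(-113000 / (8.314 * 497))
k = 1e+08 * exp(-27.347148)
k = 1.33e-04


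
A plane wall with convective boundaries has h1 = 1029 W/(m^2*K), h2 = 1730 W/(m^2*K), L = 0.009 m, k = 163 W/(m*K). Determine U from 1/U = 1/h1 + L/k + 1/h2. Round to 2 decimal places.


1/U = 1/h1 + L/k + 1/h2
1/U = 1/1029 + 0.009/163 + 1/1730
1/U = 0.0009718173 + 5.52147e-05 + 0.0005780347
1/U = 0.0016050667
U = 623.03 W/(m^2*K)


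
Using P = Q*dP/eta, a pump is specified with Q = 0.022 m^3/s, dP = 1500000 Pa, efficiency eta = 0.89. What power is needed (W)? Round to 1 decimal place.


P = Q * dP / eta
P = 0.022 * 1500000 / 0.89
P = 33000.0 / 0.89
P = 37078.7 W


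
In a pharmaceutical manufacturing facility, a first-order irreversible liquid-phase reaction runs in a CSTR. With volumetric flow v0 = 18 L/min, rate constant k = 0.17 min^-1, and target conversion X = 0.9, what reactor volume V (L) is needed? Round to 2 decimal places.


V = v0 * X / (k * (1 - X))
V = 18 * 0.9 / (0.17 * (1 - 0.9))
V = 16.2 / (0.17 * 0.1)
V = 16.2 / 0.017
V = 952.94 L


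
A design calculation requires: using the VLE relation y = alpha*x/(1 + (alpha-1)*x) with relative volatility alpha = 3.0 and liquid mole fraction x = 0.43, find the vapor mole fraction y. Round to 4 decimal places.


y = alpha*x / (1 + (alpha-1)*x)
y = 3.0*0.43 / (1 + (3.0-1)*0.43)
y = 1.29 / (1 + 0.86)
y = 1.29 / 1.86
y = 0.6935


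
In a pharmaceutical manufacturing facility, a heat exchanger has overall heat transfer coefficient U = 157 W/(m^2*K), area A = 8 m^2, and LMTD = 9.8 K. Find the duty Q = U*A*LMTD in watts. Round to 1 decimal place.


Q = U * A * LMTD
Q = 157 * 8 * 9.8
Q = 12308.8 W


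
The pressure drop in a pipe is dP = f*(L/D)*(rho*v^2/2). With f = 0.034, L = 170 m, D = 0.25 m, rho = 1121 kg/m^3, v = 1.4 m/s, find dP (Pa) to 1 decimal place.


dP = f * (L/D) * (rho*v^2/2)
dP = 0.034 * (170/0.25) * (1121*1.4^2/2)
L/D = 680.0
rho*v^2/2 = 1121*1.96/2 = 1098.58
dP = 0.034 * 680.0 * 1098.58
dP = 25399.2 Pa


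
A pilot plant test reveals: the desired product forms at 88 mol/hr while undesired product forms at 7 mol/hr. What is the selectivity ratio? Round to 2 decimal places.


S = desired product rate / undesired product rate
S = 88 / 7
S = 12.57


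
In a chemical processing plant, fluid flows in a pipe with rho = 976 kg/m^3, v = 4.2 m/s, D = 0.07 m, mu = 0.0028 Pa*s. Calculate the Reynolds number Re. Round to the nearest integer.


Re = rho * v * D / mu
Re = 976 * 4.2 * 0.07 / 0.0028
Re = 286.944 / 0.0028
Re = 102480


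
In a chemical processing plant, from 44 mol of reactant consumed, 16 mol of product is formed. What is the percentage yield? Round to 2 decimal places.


Yield = (moles product / moles consumed) * 100%
Yield = (16 / 44) * 100
Yield = 0.3636 * 100
Yield = 36.36%


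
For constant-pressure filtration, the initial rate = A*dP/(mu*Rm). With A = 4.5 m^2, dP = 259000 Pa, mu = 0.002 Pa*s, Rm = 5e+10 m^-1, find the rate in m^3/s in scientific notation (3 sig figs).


rate = A * dP / (mu * Rm)
rate = 4.5 * 259000 / (0.002 * 5e+10)
rate = 1165500.0 / 1.000e+08
rate = 1.17e-02 m^3/s


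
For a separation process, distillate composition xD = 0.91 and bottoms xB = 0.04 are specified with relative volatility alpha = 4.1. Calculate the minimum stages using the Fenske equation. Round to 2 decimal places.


N_min = ln((xD*(1-xB))/(xB*(1-xD))) / ln(alpha)
Numerator inside ln: 0.8736 / 0.0036 = 242.666667
ln(242.666667) = 5.491689
ln(alpha) = ln(4.1) = 1.410987
N_min = 5.491689 / 1.410987 = 3.89


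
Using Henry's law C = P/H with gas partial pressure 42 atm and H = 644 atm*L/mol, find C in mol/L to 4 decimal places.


C = P / H
C = 42 / 644
C = 0.0652 mol/L


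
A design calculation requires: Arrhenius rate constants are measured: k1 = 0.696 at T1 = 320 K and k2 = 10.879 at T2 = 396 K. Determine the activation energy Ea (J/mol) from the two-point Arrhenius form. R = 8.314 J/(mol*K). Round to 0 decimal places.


Ea = R * ln(k2/k1) / (1/T1 - 1/T2)
ln(k2/k1) = ln(10.879/0.696) = 2.7492399
1/T1 - 1/T2 = 1/320 - 1/396 = 0.000599747475
Ea = 8.314 * 2.7492399 / 0.000599747475
Ea = 38111 J/mol


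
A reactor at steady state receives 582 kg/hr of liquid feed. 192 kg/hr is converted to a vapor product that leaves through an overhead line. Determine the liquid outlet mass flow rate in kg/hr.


Steady-state mass balance on the main outlet: F_out = F_in - F_removed
F_out = 582 - 192
F_out = 390 kg/hr


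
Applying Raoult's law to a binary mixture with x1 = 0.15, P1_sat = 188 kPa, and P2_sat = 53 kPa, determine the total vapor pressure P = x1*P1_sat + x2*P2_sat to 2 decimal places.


P = x1*P1_sat + x2*P2_sat
x2 = 1 - x1 = 1 - 0.15 = 0.85
P = 0.15*188 + 0.85*53
P = 28.2 + 45.05
P = 73.25 kPa


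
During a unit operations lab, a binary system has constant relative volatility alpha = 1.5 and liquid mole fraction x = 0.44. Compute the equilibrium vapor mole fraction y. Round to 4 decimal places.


y = alpha*x / (1 + (alpha-1)*x)
y = 1.5*0.44 / (1 + (1.5-1)*0.44)
y = 0.66 / (1 + 0.22)
y = 0.66 / 1.22
y = 0.5410


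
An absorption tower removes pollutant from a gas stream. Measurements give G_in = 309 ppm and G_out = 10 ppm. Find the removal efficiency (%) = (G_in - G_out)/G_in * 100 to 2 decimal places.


Efficiency = (G_in - G_out) / G_in * 100%
Efficiency = (309 - 10) / 309 * 100
Efficiency = 299 / 309 * 100
Efficiency = 96.76%


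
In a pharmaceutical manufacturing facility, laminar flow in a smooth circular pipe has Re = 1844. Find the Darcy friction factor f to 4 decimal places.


f = 64 / Re
f = 64 / 1844
f = 0.0347


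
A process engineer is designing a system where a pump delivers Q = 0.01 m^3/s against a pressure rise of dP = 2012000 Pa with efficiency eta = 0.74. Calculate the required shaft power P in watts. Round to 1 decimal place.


P = Q * dP / eta
P = 0.01 * 2012000 / 0.74
P = 20120.0 / 0.74
P = 27189.2 W


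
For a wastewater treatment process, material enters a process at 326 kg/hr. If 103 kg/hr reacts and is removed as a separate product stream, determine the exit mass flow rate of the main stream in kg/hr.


Steady-state mass balance on the main outlet: F_out = F_in - F_removed
F_out = 326 - 103
F_out = 223 kg/hr


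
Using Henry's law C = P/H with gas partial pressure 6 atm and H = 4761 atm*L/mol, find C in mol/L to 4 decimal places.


C = P / H
C = 6 / 4761
C = 0.0013 mol/L


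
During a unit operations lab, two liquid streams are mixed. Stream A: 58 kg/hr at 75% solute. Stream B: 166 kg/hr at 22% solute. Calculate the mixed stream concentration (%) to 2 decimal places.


Mass balance on solute: F1*x1 + F2*x2 = F3*x3
F3 = F1 + F2 = 58 + 166 = 224 kg/hr
x3 = (F1*x1 + F2*x2)/F3
x3 = (58*0.75 + 166*0.22) / 224
x3 = 35.72%


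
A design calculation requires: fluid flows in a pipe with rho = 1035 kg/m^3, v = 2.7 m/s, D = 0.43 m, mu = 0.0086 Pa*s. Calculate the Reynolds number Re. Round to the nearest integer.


Re = rho * v * D / mu
Re = 1035 * 2.7 * 0.43 / 0.0086
Re = 1201.635 / 0.0086
Re = 139725


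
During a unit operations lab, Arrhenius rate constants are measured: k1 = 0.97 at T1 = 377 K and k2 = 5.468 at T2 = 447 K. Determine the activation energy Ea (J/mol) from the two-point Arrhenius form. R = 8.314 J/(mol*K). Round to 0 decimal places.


Ea = R * ln(k2/k1) / (1/T1 - 1/T2)
ln(k2/k1) = ln(5.468/0.97) = 1.7293721
1/T1 - 1/T2 = 1/377 - 1/447 = 0.000415383429
Ea = 8.314 * 1.7293721 / 0.000415383429
Ea = 34614 J/mol


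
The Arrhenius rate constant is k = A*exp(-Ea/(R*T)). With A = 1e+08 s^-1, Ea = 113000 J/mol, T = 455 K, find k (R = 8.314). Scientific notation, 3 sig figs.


k = A * exp(-Ea/(R*T))
k = 1e+08 * exp(-113000 / (8.314 * 455))
k = 1e+08 * exp(-29.8715)
k = 1.06e-05


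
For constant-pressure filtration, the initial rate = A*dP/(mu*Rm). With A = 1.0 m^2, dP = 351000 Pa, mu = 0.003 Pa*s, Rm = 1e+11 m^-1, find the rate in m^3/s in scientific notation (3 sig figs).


rate = A * dP / (mu * Rm)
rate = 1.0 * 351000 / (0.003 * 1e+11)
rate = 351000.0 / 3.000e+08
rate = 1.17e-03 m^3/s


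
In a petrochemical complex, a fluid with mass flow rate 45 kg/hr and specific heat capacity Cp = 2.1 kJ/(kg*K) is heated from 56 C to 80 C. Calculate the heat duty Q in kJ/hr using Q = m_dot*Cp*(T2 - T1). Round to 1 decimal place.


Q = m_dot * Cp * (T2 - T1)
Q = 45 * 2.1 * (80 - 56)
Q = 45 * 2.1 * 24
Q = 2268.0 kJ/hr


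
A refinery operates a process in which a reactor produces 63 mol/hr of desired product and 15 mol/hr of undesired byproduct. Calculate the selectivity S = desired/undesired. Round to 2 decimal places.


S = desired product rate / undesired product rate
S = 63 / 15
S = 4.20


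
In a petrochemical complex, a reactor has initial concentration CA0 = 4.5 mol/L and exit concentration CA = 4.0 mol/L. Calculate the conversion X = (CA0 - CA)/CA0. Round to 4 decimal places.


X = (CA0 - CA) / CA0
X = (4.5 - 4.0) / 4.5
X = 0.5 / 4.5
X = 0.1111


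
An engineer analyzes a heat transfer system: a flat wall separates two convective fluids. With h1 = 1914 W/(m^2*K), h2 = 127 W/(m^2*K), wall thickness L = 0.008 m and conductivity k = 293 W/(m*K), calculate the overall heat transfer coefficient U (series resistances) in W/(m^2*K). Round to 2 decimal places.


1/U = 1/h1 + L/k + 1/h2
1/U = 1/1914 + 0.008/293 + 1/127
1/U = 0.000522466 + 2.73038e-05 + 0.0078740157
1/U = 0.0084237855
U = 118.71 W/(m^2*K)


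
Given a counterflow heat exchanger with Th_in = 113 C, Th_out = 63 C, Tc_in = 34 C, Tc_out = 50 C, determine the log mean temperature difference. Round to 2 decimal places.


dT1 = Th_in - Tc_out = 113 - 50 = 63
dT2 = Th_out - Tc_in = 63 - 34 = 29
LMTD = (dT1 - dT2) / ln(dT1/dT2)
LMTD = (63 - 29) / ln(63/29)
LMTD = 43.82 K


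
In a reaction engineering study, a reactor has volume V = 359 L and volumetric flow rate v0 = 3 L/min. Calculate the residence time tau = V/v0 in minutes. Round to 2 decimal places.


tau = V / v0
tau = 359 / 3
tau = 119.67 min


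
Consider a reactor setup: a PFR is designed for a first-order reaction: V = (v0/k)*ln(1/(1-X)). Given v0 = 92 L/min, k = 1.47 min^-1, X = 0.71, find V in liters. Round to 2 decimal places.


V = (v0/k) * ln(1/(1-X))
V = (92/1.47) * ln(1/(1-0.71))
V = 62.585034 * ln(3.448276)
V = 62.585034 * 1.237874
V = 77.47 L


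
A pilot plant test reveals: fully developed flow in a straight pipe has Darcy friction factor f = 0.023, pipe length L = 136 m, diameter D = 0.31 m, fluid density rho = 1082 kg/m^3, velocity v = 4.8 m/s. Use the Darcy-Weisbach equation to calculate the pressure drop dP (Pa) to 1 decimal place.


dP = f * (L/D) * (rho*v^2/2)
dP = 0.023 * (136/0.31) * (1082*4.8^2/2)
L/D = 438.70967742
rho*v^2/2 = 1082*23.04/2 = 12464.64
dP = 0.023 * 438.70967742 * 12464.64
dP = 125772.2 Pa


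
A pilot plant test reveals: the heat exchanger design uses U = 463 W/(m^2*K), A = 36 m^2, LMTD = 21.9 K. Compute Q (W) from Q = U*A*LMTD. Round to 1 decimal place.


Q = U * A * LMTD
Q = 463 * 36 * 21.9
Q = 365029.2 W


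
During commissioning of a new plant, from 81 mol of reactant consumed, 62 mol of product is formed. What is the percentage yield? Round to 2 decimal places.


Yield = (moles product / moles consumed) * 100%
Yield = (62 / 81) * 100
Yield = 0.7654 * 100
Yield = 76.54%


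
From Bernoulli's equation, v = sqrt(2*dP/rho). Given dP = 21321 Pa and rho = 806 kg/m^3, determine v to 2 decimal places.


v = sqrt(2*dP/rho)
v = sqrt(2*21321/806)
v = sqrt(52.905707)
v = 7.27 m/s


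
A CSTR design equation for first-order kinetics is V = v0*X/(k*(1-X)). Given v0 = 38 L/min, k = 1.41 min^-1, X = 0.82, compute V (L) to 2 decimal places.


V = v0 * X / (k * (1 - X))
V = 38 * 0.82 / (1.41 * (1 - 0.82))
V = 31.16 / (1.41 * 0.18)
V = 31.16 / 0.2538
V = 122.77 L


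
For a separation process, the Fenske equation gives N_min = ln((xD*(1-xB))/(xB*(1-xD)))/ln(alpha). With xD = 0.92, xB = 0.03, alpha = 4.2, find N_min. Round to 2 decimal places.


N_min = ln((xD*(1-xB))/(xB*(1-xD))) / ln(alpha)
Numerator inside ln: 0.8924 / 0.0024 = 371.833333
ln(371.833333) = 5.918446
ln(alpha) = ln(4.2) = 1.435085
N_min = 5.918446 / 1.435085 = 4.12


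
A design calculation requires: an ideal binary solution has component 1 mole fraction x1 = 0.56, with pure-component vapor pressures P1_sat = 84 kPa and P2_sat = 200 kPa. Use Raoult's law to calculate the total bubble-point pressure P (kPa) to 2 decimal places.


P = x1*P1_sat + x2*P2_sat
x2 = 1 - x1 = 1 - 0.56 = 0.44
P = 0.56*84 + 0.44*200
P = 47.04 + 88.0
P = 135.04 kPa


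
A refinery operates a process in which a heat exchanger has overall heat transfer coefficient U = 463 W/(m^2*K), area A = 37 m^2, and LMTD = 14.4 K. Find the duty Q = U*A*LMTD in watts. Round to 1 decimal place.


Q = U * A * LMTD
Q = 463 * 37 * 14.4
Q = 246686.4 W


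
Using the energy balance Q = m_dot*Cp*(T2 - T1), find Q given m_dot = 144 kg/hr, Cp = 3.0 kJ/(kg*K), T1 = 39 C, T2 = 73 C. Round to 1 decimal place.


Q = m_dot * Cp * (T2 - T1)
Q = 144 * 3.0 * (73 - 39)
Q = 144 * 3.0 * 34
Q = 14688.0 kJ/hr


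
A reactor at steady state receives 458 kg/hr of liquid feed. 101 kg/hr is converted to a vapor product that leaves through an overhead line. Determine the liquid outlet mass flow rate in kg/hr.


Steady-state mass balance on the main outlet: F_out = F_in - F_removed
F_out = 458 - 101
F_out = 357 kg/hr


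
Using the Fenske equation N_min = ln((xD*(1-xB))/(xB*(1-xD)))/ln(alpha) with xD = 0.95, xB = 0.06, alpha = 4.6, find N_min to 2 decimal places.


N_min = ln((xD*(1-xB))/(xB*(1-xD))) / ln(alpha)
Numerator inside ln: 0.893 / 0.003 = 297.666667
ln(297.666667) = 5.695974
ln(alpha) = ln(4.6) = 1.526056
N_min = 5.695974 / 1.526056 = 3.73


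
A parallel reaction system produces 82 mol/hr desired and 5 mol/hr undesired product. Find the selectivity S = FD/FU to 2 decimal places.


S = desired product rate / undesired product rate
S = 82 / 5
S = 16.40


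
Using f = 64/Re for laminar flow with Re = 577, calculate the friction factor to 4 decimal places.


f = 64 / Re
f = 64 / 577
f = 0.1109


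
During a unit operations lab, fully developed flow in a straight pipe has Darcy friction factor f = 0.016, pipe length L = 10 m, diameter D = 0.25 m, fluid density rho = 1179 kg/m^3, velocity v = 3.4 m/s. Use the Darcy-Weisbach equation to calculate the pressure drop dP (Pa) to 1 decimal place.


dP = f * (L/D) * (rho*v^2/2)
dP = 0.016 * (10/0.25) * (1179*3.4^2/2)
L/D = 40.0
rho*v^2/2 = 1179*11.56/2 = 6814.62
dP = 0.016 * 40.0 * 6814.62
dP = 4361.4 Pa


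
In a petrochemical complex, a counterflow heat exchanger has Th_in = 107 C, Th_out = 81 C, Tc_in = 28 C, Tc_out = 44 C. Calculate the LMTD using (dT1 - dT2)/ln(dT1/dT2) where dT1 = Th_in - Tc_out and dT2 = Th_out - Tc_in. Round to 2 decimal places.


dT1 = Th_in - Tc_out = 107 - 44 = 63
dT2 = Th_out - Tc_in = 81 - 28 = 53
LMTD = (dT1 - dT2) / ln(dT1/dT2)
LMTD = (63 - 53) / ln(63/53)
LMTD = 57.86 K


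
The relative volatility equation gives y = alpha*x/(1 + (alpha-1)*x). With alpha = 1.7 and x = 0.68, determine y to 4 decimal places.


y = alpha*x / (1 + (alpha-1)*x)
y = 1.7*0.68 / (1 + (1.7-1)*0.68)
y = 1.156 / (1 + 0.476)
y = 1.156 / 1.476
y = 0.7832


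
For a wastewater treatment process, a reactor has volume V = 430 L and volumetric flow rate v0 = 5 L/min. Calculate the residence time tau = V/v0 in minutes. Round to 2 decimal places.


tau = V / v0
tau = 430 / 5
tau = 86.00 min


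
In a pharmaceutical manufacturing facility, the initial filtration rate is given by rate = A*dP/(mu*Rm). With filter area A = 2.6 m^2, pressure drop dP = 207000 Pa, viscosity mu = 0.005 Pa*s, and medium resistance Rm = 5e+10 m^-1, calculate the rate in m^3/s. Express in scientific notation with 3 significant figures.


rate = A * dP / (mu * Rm)
rate = 2.6 * 207000 / (0.005 * 5e+10)
rate = 538200.0 / 2.500e+08
rate = 2.15e-03 m^3/s


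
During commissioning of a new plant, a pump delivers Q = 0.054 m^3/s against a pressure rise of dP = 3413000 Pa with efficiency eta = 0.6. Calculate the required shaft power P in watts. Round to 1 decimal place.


P = Q * dP / eta
P = 0.054 * 3413000 / 0.6
P = 184302.0 / 0.6
P = 307170.0 W


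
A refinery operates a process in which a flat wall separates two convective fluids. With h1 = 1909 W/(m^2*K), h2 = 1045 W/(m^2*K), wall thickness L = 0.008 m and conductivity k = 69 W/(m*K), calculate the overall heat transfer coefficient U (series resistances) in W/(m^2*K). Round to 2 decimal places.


1/U = 1/h1 + L/k + 1/h2
1/U = 1/1909 + 0.008/69 + 1/1045
1/U = 0.0005238345 + 0.000115942 + 0.0009569378
1/U = 0.0015967143
U = 626.29 W/(m^2*K)


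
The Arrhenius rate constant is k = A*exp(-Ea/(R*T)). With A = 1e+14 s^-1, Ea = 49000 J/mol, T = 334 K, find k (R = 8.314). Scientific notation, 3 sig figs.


k = A * exp(-Ea/(R*T))
k = 1e+14 * exp(-49000 / (8.314 * 334))
k = 1e+14 * exp(-17.645729)
k = 2.17e+06


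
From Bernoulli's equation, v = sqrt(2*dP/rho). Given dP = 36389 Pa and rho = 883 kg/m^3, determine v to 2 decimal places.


v = sqrt(2*dP/rho)
v = sqrt(2*36389/883)
v = sqrt(82.421291)
v = 9.08 m/s


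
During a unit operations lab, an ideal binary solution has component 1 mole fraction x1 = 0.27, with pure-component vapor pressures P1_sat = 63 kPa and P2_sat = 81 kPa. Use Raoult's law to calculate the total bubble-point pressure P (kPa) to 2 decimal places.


P = x1*P1_sat + x2*P2_sat
x2 = 1 - x1 = 1 - 0.27 = 0.73
P = 0.27*63 + 0.73*81
P = 17.01 + 59.13
P = 76.14 kPa


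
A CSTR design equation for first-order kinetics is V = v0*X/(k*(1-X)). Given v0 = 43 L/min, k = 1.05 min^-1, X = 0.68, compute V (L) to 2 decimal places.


V = v0 * X / (k * (1 - X))
V = 43 * 0.68 / (1.05 * (1 - 0.68))
V = 29.24 / (1.05 * 0.32)
V = 29.24 / 0.336
V = 87.02 L


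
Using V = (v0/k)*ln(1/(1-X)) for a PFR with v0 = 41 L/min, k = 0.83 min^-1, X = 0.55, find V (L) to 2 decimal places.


V = (v0/k) * ln(1/(1-X))
V = (41/0.83) * ln(1/(1-0.55))
V = 49.39759 * ln(2.222222)
V = 49.39759 * 0.798508
V = 39.44 L


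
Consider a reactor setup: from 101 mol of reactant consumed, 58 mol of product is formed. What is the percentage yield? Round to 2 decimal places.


Yield = (moles product / moles consumed) * 100%
Yield = (58 / 101) * 100
Yield = 0.5743 * 100
Yield = 57.43%


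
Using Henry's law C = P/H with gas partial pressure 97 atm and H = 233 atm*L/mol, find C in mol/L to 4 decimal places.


C = P / H
C = 97 / 233
C = 0.4163 mol/L


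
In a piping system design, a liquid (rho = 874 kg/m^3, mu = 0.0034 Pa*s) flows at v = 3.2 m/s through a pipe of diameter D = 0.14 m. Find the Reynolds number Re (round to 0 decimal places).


Re = rho * v * D / mu
Re = 874 * 3.2 * 0.14 / 0.0034
Re = 391.552 / 0.0034
Re = 115162


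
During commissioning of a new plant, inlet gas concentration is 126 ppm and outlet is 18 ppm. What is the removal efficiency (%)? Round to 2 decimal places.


Efficiency = (G_in - G_out) / G_in * 100%
Efficiency = (126 - 18) / 126 * 100
Efficiency = 108 / 126 * 100
Efficiency = 85.71%


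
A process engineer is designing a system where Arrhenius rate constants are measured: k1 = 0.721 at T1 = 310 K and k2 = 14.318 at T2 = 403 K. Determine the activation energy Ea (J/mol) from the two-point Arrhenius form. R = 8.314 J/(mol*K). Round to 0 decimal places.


Ea = R * ln(k2/k1) / (1/T1 - 1/T2)
ln(k2/k1) = ln(14.318/0.721) = 2.9886336
1/T1 - 1/T2 = 1/310 - 1/403 = 0.000744416873
Ea = 8.314 * 2.9886336 / 0.000744416873
Ea = 33378 J/mol


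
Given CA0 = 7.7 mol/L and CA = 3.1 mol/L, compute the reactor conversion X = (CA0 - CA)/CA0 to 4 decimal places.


X = (CA0 - CA) / CA0
X = (7.7 - 3.1) / 7.7
X = 4.6 / 7.7
X = 0.5974


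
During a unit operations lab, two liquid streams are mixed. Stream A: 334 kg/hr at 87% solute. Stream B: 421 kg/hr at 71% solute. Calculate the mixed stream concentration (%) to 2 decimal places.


Mass balance on solute: F1*x1 + F2*x2 = F3*x3
F3 = F1 + F2 = 334 + 421 = 755 kg/hr
x3 = (F1*x1 + F2*x2)/F3
x3 = (334*0.87 + 421*0.71) / 755
x3 = 78.08%


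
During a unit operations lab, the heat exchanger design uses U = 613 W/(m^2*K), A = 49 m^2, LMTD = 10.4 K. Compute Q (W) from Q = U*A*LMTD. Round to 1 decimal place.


Q = U * A * LMTD
Q = 613 * 49 * 10.4
Q = 312384.8 W


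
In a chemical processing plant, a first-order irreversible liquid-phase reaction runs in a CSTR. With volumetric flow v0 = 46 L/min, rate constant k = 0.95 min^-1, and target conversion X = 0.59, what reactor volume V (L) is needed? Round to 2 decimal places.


V = v0 * X / (k * (1 - X))
V = 46 * 0.59 / (0.95 * (1 - 0.59))
V = 27.14 / (0.95 * 0.41)
V = 27.14 / 0.3895
V = 69.68 L


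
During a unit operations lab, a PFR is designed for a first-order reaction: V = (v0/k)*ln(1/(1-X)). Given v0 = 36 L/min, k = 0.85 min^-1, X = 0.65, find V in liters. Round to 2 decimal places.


V = (v0/k) * ln(1/(1-X))
V = (36/0.85) * ln(1/(1-0.65))
V = 42.352941 * ln(2.857143)
V = 42.352941 * 1.049822
V = 44.46 L


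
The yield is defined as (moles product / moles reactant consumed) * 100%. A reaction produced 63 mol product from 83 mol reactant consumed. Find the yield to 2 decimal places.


Yield = (moles product / moles consumed) * 100%
Yield = (63 / 83) * 100
Yield = 0.759 * 100
Yield = 75.90%


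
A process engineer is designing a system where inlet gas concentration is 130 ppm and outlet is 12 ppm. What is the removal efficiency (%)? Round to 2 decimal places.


Efficiency = (G_in - G_out) / G_in * 100%
Efficiency = (130 - 12) / 130 * 100
Efficiency = 118 / 130 * 100
Efficiency = 90.77%


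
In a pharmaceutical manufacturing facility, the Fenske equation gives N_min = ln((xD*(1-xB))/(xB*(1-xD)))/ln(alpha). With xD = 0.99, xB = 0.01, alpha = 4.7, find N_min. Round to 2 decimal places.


N_min = ln((xD*(1-xB))/(xB*(1-xD))) / ln(alpha)
Numerator inside ln: 0.9801 / 0.0001 = 9801.0
ln(9801.0) = 9.19024
ln(alpha) = ln(4.7) = 1.547563
N_min = 9.19024 / 1.547563 = 5.94


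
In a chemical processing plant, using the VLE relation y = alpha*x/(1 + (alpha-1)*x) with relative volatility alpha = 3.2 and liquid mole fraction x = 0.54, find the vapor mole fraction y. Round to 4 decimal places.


y = alpha*x / (1 + (alpha-1)*x)
y = 3.2*0.54 / (1 + (3.2-1)*0.54)
y = 1.728 / (1 + 1.188)
y = 1.728 / 2.188
y = 0.7898


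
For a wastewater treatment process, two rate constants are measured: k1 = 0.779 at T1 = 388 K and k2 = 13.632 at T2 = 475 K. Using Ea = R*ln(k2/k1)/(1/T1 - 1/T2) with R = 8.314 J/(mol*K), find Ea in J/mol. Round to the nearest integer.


Ea = R * ln(k2/k1) / (1/T1 - 1/T2)
ln(k2/k1) = ln(13.632/0.779) = 2.8621642
1/T1 - 1/T2 = 1/388 - 1/475 = 0.00047205643
Ea = 8.314 * 2.8621642 / 0.00047205643
Ea = 50409 J/mol


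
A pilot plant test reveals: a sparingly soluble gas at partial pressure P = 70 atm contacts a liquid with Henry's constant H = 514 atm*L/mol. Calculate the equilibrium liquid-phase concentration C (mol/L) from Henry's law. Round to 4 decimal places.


C = P / H
C = 70 / 514
C = 0.1362 mol/L


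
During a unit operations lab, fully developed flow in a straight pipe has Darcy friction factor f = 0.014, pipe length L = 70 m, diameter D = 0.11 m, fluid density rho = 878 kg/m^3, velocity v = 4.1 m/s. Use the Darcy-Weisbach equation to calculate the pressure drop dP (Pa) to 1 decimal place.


dP = f * (L/D) * (rho*v^2/2)
dP = 0.014 * (70/0.11) * (878*4.1^2/2)
L/D = 636.36363636
rho*v^2/2 = 878*16.81/2 = 7379.59
dP = 0.014 * 636.36363636 * 7379.59
dP = 65745.4 Pa


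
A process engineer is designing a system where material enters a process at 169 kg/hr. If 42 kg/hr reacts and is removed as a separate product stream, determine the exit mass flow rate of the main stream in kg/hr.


Steady-state mass balance on the main outlet: F_out = F_in - F_removed
F_out = 169 - 42
F_out = 127 kg/hr


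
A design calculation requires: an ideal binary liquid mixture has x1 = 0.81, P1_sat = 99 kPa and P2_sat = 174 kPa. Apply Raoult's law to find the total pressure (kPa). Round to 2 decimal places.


P = x1*P1_sat + x2*P2_sat
x2 = 1 - x1 = 1 - 0.81 = 0.19
P = 0.81*99 + 0.19*174
P = 80.19 + 33.06
P = 113.25 kPa


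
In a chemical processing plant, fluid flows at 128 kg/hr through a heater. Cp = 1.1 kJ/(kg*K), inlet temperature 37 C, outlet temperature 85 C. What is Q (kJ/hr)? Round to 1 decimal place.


Q = m_dot * Cp * (T2 - T1)
Q = 128 * 1.1 * (85 - 37)
Q = 128 * 1.1 * 48
Q = 6758.4 kJ/hr


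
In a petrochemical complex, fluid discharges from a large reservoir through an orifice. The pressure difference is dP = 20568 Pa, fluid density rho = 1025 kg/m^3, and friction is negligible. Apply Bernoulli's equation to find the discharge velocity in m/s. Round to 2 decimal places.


v = sqrt(2*dP/rho)
v = sqrt(2*20568/1025)
v = sqrt(40.132683)
v = 6.34 m/s


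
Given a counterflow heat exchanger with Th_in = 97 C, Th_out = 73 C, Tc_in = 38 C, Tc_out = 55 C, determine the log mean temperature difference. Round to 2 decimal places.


dT1 = Th_in - Tc_out = 97 - 55 = 42
dT2 = Th_out - Tc_in = 73 - 38 = 35
LMTD = (dT1 - dT2) / ln(dT1/dT2)
LMTD = (42 - 35) / ln(42/35)
LMTD = 38.39 K


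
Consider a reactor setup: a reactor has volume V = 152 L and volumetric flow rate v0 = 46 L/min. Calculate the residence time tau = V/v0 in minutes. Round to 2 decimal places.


tau = V / v0
tau = 152 / 46
tau = 3.30 min


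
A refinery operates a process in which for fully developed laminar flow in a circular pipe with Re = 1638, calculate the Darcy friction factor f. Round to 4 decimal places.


f = 64 / Re
f = 64 / 1638
f = 0.0391


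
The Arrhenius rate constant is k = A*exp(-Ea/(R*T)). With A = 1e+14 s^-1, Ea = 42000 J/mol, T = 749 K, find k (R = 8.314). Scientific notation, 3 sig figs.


k = A * exp(-Ea/(R*T))
k = 1e+14 * exp(-42000 / (8.314 * 749))
k = 1e+14 * exp(-6.744619)
k = 1.18e+11


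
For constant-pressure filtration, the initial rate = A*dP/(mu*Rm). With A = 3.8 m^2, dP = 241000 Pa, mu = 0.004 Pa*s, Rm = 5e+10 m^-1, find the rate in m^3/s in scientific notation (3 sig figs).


rate = A * dP / (mu * Rm)
rate = 3.8 * 241000 / (0.004 * 5e+10)
rate = 915800.0 / 2.000e+08
rate = 4.58e-03 m^3/s


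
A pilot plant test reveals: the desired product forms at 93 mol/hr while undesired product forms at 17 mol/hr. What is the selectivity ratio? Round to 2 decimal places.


S = desired product rate / undesired product rate
S = 93 / 17
S = 5.47


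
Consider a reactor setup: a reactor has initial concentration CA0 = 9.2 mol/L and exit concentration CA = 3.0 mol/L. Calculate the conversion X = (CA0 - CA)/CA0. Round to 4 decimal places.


X = (CA0 - CA) / CA0
X = (9.2 - 3.0) / 9.2
X = 6.2 / 9.2
X = 0.6739


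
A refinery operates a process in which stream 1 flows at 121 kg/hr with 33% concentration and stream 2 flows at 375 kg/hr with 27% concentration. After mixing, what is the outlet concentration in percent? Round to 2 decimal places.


Mass balance on solute: F1*x1 + F2*x2 = F3*x3
F3 = F1 + F2 = 121 + 375 = 496 kg/hr
x3 = (F1*x1 + F2*x2)/F3
x3 = (121*0.33 + 375*0.27) / 496
x3 = 28.46%


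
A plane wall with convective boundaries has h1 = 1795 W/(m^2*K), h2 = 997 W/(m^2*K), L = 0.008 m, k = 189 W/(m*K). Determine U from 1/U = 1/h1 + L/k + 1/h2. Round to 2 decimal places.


1/U = 1/h1 + L/k + 1/h2
1/U = 1/1795 + 0.008/189 + 1/997
1/U = 0.0005571031 + 4.2328e-05 + 0.001003009
1/U = 0.0016024401
U = 624.05 W/(m^2*K)


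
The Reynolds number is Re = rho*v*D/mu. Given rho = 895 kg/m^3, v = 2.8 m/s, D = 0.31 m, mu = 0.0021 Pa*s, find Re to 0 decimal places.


Re = rho * v * D / mu
Re = 895 * 2.8 * 0.31 / 0.0021
Re = 776.86 / 0.0021
Re = 369933


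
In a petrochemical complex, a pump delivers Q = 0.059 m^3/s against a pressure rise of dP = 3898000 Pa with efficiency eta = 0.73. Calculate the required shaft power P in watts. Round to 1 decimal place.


P = Q * dP / eta
P = 0.059 * 3898000 / 0.73
P = 229982.0 / 0.73
P = 315043.8 W


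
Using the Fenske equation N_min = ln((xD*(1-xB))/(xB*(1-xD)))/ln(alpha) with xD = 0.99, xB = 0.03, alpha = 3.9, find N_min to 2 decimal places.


N_min = ln((xD*(1-xB))/(xB*(1-xD))) / ln(alpha)
Numerator inside ln: 0.9603 / 0.0003 = 3201.0
ln(3201.0) = 8.071219
ln(alpha) = ln(3.9) = 1.360977
N_min = 8.071219 / 1.360977 = 5.93


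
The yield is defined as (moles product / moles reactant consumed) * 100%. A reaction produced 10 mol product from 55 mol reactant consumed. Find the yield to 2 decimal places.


Yield = (moles product / moles consumed) * 100%
Yield = (10 / 55) * 100
Yield = 0.1818 * 100
Yield = 18.18%


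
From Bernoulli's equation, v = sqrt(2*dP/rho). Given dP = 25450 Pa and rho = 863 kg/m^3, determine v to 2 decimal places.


v = sqrt(2*dP/rho)
v = sqrt(2*25450/863)
v = sqrt(58.980301)
v = 7.68 m/s


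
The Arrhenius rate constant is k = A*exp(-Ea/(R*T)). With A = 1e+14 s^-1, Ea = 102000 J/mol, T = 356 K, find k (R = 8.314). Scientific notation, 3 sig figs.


k = A * exp(-Ea/(R*T))
k = 1e+14 * exp(-102000 / (8.314 * 356))
k = 1e+14 * exp(-34.461974)
k = 1.08e-01


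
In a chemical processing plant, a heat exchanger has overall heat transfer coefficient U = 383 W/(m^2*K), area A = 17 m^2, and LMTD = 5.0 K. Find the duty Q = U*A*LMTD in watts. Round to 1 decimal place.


Q = U * A * LMTD
Q = 383 * 17 * 5.0
Q = 32555.0 W


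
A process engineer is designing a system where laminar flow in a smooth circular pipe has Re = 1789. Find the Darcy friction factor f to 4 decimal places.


f = 64 / Re
f = 64 / 1789
f = 0.0358


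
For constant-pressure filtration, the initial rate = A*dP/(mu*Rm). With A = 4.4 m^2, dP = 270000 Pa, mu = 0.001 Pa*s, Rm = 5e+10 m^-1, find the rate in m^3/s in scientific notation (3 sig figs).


rate = A * dP / (mu * Rm)
rate = 4.4 * 270000 / (0.001 * 5e+10)
rate = 1188000.0 / 5.000e+07
rate = 2.38e-02 m^3/s


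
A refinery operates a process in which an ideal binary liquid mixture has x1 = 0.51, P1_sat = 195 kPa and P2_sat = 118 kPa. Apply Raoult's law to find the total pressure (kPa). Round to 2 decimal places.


P = x1*P1_sat + x2*P2_sat
x2 = 1 - x1 = 1 - 0.51 = 0.49
P = 0.51*195 + 0.49*118
P = 99.45 + 57.82
P = 157.27 kPa


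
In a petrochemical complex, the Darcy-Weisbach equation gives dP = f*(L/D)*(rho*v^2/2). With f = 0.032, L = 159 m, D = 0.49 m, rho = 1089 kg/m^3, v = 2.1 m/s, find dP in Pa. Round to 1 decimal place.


dP = f * (L/D) * (rho*v^2/2)
dP = 0.032 * (159/0.49) * (1089*2.1^2/2)
L/D = 324.48979592
rho*v^2/2 = 1089*4.41/2 = 2401.245
dP = 0.032 * 324.48979592 * 2401.245
dP = 24933.7 Pa


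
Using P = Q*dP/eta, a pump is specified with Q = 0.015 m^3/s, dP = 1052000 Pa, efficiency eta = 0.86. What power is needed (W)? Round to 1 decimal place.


P = Q * dP / eta
P = 0.015 * 1052000 / 0.86
P = 15780.0 / 0.86
P = 18348.8 W


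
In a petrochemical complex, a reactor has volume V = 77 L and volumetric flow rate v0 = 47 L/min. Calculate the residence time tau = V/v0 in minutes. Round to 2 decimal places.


tau = V / v0
tau = 77 / 47
tau = 1.64 min


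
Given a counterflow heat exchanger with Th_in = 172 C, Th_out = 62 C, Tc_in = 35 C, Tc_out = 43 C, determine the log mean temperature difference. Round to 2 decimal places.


dT1 = Th_in - Tc_out = 172 - 43 = 129
dT2 = Th_out - Tc_in = 62 - 35 = 27
LMTD = (dT1 - dT2) / ln(dT1/dT2)
LMTD = (129 - 27) / ln(129/27)
LMTD = 65.22 K


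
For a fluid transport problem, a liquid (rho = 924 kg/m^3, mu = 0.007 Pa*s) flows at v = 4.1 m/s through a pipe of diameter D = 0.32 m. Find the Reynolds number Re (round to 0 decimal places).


Re = rho * v * D / mu
Re = 924 * 4.1 * 0.32 / 0.007
Re = 1212.288 / 0.007
Re = 173184


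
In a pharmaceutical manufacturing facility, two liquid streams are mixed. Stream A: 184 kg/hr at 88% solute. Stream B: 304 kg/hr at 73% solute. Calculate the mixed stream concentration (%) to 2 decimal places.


Mass balance on solute: F1*x1 + F2*x2 = F3*x3
F3 = F1 + F2 = 184 + 304 = 488 kg/hr
x3 = (F1*x1 + F2*x2)/F3
x3 = (184*0.88 + 304*0.73) / 488
x3 = 78.66%


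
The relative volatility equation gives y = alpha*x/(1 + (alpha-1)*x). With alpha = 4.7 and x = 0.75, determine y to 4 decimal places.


y = alpha*x / (1 + (alpha-1)*x)
y = 4.7*0.75 / (1 + (4.7-1)*0.75)
y = 3.525 / (1 + 2.775)
y = 3.525 / 3.775
y = 0.9338


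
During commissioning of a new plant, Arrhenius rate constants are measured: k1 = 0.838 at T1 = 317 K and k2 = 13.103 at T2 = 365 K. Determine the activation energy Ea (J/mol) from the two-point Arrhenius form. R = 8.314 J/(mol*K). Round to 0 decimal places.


Ea = R * ln(k2/k1) / (1/T1 - 1/T2)
ln(k2/k1) = ln(13.103/0.838) = 2.7495784
1/T1 - 1/T2 = 1/317 - 1/365 = 0.000414848105
Ea = 8.314 * 2.7495784 / 0.000414848105
Ea = 55104 J/mol


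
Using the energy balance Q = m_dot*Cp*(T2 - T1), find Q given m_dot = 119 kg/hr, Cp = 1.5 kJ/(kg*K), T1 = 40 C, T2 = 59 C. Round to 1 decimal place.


Q = m_dot * Cp * (T2 - T1)
Q = 119 * 1.5 * (59 - 40)
Q = 119 * 1.5 * 19
Q = 3391.5 kJ/hr


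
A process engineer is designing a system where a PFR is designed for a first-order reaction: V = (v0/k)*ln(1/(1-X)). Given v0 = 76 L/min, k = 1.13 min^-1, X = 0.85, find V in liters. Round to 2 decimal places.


V = (v0/k) * ln(1/(1-X))
V = (76/1.13) * ln(1/(1-0.85))
V = 67.256637 * ln(6.666667)
V = 67.256637 * 1.89712
V = 127.59 L


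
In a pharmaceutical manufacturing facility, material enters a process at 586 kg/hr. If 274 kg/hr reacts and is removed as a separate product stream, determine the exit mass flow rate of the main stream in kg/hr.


Steady-state mass balance on the main outlet: F_out = F_in - F_removed
F_out = 586 - 274
F_out = 312 kg/hr


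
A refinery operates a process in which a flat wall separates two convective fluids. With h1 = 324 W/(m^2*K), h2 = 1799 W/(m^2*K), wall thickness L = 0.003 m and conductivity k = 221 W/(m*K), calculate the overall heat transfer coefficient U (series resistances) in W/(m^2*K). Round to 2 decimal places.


1/U = 1/h1 + L/k + 1/h2
1/U = 1/324 + 0.003/221 + 1/1799
1/U = 0.0030864198 + 1.35747e-05 + 0.0005558644
1/U = 0.0036558589
U = 273.53 W/(m^2*K)


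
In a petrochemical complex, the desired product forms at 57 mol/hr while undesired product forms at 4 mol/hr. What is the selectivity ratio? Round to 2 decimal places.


S = desired product rate / undesired product rate
S = 57 / 4
S = 14.25


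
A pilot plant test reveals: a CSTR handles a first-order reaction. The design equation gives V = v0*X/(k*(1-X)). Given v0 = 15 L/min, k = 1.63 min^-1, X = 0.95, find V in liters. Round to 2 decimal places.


V = v0 * X / (k * (1 - X))
V = 15 * 0.95 / (1.63 * (1 - 0.95))
V = 14.25 / (1.63 * 0.05)
V = 14.25 / 0.0815
V = 174.85 L


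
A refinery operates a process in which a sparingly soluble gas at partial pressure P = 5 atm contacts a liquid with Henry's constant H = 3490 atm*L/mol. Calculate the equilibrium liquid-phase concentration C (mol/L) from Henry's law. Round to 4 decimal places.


C = P / H
C = 5 / 3490
C = 0.0014 mol/L


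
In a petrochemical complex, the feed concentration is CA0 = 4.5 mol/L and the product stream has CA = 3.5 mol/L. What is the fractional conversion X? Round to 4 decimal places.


X = (CA0 - CA) / CA0
X = (4.5 - 3.5) / 4.5
X = 1.0 / 4.5
X = 0.2222


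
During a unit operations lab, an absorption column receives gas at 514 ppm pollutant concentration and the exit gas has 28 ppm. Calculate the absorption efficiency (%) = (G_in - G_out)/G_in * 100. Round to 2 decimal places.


Efficiency = (G_in - G_out) / G_in * 100%
Efficiency = (514 - 28) / 514 * 100
Efficiency = 486 / 514 * 100
Efficiency = 94.55%


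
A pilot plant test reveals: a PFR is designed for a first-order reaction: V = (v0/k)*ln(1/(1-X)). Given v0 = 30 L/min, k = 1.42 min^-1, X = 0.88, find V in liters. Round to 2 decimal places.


V = (v0/k) * ln(1/(1-X))
V = (30/1.42) * ln(1/(1-0.88))
V = 21.126761 * ln(8.333333)
V = 21.126761 * 2.120263
V = 44.79 L


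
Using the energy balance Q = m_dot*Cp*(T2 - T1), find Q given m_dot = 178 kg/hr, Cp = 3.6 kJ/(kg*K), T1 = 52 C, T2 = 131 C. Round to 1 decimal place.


Q = m_dot * Cp * (T2 - T1)
Q = 178 * 3.6 * (131 - 52)
Q = 178 * 3.6 * 79
Q = 50623.2 kJ/hr


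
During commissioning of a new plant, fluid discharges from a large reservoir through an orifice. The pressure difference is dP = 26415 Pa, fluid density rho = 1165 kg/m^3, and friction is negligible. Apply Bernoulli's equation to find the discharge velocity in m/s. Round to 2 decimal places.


v = sqrt(2*dP/rho)
v = sqrt(2*26415/1165)
v = sqrt(45.347639)
v = 6.73 m/s


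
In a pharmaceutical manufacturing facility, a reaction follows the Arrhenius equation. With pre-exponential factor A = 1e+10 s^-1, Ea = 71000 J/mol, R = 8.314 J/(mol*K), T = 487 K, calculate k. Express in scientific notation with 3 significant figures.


k = A * exp(-Ea/(R*T))
k = 1e+10 * exp(-71000 / (8.314 * 487))
k = 1e+10 * exp(-17.535549)
k = 2.42e+02


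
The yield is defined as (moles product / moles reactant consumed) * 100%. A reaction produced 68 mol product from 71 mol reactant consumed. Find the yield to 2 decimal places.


Yield = (moles product / moles consumed) * 100%
Yield = (68 / 71) * 100
Yield = 0.9577 * 100
Yield = 95.77%


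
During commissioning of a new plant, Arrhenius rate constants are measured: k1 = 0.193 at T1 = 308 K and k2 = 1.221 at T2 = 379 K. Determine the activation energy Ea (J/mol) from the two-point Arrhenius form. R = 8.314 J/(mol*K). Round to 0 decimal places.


Ea = R * ln(k2/k1) / (1/T1 - 1/T2)
ln(k2/k1) = ln(1.221/0.193) = 1.8447353
1/T1 - 1/T2 = 1/308 - 1/379 = 0.000608230819
Ea = 8.314 * 1.8447353 / 0.000608230819
Ea = 25216 J/mol


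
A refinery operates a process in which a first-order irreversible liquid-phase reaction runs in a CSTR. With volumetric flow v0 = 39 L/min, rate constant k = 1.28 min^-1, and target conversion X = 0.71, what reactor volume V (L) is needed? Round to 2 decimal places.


V = v0 * X / (k * (1 - X))
V = 39 * 0.71 / (1.28 * (1 - 0.71))
V = 27.69 / (1.28 * 0.29)
V = 27.69 / 0.3712
V = 74.60 L


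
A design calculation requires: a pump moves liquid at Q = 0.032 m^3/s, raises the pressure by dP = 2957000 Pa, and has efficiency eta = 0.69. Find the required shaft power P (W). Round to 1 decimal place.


P = Q * dP / eta
P = 0.032 * 2957000 / 0.69
P = 94624.0 / 0.69
P = 137136.2 W


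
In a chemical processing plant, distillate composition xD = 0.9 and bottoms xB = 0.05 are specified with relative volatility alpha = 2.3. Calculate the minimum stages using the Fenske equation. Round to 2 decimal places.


N_min = ln((xD*(1-xB))/(xB*(1-xD))) / ln(alpha)
Numerator inside ln: 0.855 / 0.005 = 171.0
ln(171.0) = 5.141664
ln(alpha) = ln(2.3) = 0.832909
N_min = 5.141664 / 0.832909 = 6.17


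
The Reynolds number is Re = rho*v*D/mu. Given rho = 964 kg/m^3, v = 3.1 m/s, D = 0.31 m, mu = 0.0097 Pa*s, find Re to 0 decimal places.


Re = rho * v * D / mu
Re = 964 * 3.1 * 0.31 / 0.0097
Re = 926.404 / 0.0097
Re = 95506


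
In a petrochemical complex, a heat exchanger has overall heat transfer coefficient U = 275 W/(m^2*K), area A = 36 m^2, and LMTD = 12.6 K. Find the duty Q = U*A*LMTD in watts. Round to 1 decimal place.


Q = U * A * LMTD
Q = 275 * 36 * 12.6
Q = 124740.0 W


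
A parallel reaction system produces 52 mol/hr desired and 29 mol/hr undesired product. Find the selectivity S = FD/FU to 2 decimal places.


S = desired product rate / undesired product rate
S = 52 / 29
S = 1.79
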